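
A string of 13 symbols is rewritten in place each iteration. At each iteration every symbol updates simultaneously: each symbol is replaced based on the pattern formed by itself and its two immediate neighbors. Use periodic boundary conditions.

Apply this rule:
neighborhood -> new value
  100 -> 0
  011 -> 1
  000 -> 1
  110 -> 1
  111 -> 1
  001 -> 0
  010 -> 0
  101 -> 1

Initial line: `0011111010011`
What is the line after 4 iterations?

0011111111111

iteration 1: 0011111100011
iteration 2: 0011111101011
iteration 3: 0011111110111
iteration 4: 0011111111111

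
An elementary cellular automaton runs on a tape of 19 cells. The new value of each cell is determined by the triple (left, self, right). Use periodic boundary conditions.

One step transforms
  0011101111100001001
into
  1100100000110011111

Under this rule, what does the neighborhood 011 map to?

0

At position 2 the neighborhood is 011; the next row has 0 there.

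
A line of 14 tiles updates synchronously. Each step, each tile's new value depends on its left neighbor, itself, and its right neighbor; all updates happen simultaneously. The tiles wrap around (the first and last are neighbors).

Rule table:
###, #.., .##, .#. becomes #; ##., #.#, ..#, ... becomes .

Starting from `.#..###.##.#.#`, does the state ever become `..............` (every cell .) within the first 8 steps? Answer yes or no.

.##.##..#..#.#
.#..#.#.##.#.#
.##.#.#.#..#.#
.#..#.#.##.#.#  (repeats step 2; period 2)
step 8: .#..#.#.##.#.#
step 8 is .#..#.#.##.#.#, still not uniform .

no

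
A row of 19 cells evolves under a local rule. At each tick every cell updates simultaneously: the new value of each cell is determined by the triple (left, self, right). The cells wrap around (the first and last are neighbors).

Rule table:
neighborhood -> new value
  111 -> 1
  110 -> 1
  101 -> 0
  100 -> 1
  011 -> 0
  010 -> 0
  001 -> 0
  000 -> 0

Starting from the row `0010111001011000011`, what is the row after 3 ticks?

0110000111000011000

1000011100001100001
1100001110000110000
0110000111000011000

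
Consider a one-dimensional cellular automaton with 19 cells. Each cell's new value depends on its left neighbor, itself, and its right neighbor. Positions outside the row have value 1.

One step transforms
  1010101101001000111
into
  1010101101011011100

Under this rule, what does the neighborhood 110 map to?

At position 0 the neighborhood is 110; the next row has 1 there.

1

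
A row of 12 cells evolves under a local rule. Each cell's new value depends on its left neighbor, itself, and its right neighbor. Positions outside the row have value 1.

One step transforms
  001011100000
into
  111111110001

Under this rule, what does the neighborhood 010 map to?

1

At position 2 the neighborhood is 010; the next row has 1 there.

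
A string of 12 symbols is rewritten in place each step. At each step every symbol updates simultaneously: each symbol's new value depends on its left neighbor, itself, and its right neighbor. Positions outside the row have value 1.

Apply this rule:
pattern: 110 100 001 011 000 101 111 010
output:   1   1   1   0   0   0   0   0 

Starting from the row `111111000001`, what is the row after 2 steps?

000001100010
100010110100

100010110100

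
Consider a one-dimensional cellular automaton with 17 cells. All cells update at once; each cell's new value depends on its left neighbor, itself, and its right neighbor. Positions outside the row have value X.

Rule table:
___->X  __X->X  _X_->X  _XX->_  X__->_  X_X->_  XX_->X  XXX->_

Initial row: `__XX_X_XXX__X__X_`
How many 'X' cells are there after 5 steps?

8

step 1: _X_X_X___X_XX_XX_
step 2: _X_X_X_XXX__X__X_
step 3: _X_X_X___X_XX_XX_  (repeats step 1; period 2)
step 5: _X_X_X___X_XX_XX_
count of X: 8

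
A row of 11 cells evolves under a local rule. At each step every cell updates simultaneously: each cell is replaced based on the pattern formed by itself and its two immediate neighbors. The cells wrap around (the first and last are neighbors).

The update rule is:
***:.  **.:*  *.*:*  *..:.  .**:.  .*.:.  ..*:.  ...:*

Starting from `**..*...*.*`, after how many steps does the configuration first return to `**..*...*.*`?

11

step 1: .*....*..*.
step 2: ...**......
step 3: **..*.*****
step 4: .*...*.....
step 5: ...*...****
step 6: .*...*....*
step 7: *..*...**..
step 8: .....*..*..
step 9: ****......*
step 10: ...*.****..
step 11: **..*...*.*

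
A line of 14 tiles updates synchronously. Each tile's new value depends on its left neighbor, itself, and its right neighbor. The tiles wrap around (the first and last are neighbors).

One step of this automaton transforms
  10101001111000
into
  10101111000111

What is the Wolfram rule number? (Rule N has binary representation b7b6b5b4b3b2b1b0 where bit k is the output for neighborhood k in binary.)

31

position 8: 111 → 0  (bit 7 = 0)
position 10: 110 → 0  (bit 6 = 0)
position 1: 101 → 0  (bit 5 = 0)
position 5: 100 → 1  (bit 4 = 1)
position 7: 011 → 1  (bit 3 = 1)
position 0: 010 → 1  (bit 2 = 1)
position 6: 001 → 1  (bit 1 = 1)
position 12: 000 → 1  (bit 0 = 1)
bits b7..b0 = 00011111 = 31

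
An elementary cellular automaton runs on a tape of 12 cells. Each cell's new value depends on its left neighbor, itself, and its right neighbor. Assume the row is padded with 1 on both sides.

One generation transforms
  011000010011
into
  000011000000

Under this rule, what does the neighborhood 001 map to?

At position 6 the neighborhood is 001; the next row has 0 there.

0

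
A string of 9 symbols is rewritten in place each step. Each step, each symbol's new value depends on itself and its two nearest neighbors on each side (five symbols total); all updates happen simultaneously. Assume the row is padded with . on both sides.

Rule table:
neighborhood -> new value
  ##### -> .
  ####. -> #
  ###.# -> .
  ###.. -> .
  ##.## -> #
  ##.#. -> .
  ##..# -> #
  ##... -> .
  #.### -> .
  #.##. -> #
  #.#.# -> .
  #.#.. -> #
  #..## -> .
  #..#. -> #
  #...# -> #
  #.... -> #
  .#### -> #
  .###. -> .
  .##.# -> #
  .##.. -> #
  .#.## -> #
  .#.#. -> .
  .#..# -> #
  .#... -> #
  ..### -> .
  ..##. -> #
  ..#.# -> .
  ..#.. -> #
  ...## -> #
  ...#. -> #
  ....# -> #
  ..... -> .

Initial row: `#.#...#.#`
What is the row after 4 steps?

step 1: ..####..#
step 2: ##.##.###
step 3: ######...
step 4: .#..#..#.

.#..#..#.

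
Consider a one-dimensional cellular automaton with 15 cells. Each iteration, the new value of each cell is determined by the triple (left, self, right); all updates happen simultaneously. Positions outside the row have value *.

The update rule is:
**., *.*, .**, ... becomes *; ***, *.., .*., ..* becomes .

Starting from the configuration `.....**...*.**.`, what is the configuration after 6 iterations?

****..*******.*

iteration 1: .***.**.*..****
iteration 2: **.*****...*...
iteration 3: .***...*.*...*.
iteration 4: **.*.*..*..*..*
iteration 5: .**.*.........*
iteration 6: ****..*******.*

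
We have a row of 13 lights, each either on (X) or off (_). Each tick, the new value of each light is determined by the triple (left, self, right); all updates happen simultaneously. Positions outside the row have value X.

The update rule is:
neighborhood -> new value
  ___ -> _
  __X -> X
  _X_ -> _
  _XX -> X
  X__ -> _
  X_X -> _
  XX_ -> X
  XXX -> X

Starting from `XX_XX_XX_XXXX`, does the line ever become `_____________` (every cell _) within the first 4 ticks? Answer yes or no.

XX_XX_XX_XXXX  (fixed point — unchanged through tick 4)
tick 4 is XX_XX_XX_XXXX, still not uniform _

no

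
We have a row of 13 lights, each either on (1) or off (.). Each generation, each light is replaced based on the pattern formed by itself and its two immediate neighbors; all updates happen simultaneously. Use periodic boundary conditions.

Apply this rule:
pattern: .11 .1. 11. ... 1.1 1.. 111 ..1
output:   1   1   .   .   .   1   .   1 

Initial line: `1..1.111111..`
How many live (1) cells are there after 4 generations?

6

1111.1.....11
.....11...11.
....11.1.11.1
1..11..1.1..1
count of 1: 6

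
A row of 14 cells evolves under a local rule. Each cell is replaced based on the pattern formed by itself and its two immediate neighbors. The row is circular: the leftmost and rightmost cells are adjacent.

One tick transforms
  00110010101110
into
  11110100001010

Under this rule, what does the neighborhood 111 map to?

0

At position 11 the neighborhood is 111; the next row has 0 there.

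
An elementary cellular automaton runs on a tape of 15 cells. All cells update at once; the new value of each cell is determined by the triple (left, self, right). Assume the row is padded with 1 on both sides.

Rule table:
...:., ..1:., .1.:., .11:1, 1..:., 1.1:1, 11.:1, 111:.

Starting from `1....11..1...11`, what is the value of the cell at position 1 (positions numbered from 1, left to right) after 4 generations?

1....11......1.
1....11.......1
1....11.......1  (fixed point — unchanged through generation 4)
position 1 holds 1

1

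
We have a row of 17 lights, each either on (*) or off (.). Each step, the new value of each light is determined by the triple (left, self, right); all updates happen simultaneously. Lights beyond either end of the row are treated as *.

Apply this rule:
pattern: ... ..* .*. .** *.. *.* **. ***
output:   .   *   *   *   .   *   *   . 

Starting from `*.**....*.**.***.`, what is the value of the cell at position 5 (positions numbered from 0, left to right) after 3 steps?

*

****...*******.**
...*..**.....***.
..**.***....**.**
position 5 holds *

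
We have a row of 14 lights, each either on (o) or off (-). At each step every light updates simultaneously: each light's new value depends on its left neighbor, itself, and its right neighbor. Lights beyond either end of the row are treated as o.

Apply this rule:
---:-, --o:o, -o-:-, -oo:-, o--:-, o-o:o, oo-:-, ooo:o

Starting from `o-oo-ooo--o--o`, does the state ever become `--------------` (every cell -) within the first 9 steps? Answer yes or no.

no

-o--o-o--o--o-
o--o-o--o--o-o
--o-o--o--o-o-
-o-o--o--o-o-o
o-o--o--o-o-o-
-o--o--o-o-o-o
o--o--o-o-o-o-
--o--o-o-o-o-o
-o--o-o-o-o-o-
step 9 is -o--o-o-o-o-o-, still not uniform -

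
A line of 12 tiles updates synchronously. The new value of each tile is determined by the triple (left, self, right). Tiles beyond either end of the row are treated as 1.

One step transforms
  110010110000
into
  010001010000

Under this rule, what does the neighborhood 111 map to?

0

At position 0 the neighborhood is 111; the next row has 0 there.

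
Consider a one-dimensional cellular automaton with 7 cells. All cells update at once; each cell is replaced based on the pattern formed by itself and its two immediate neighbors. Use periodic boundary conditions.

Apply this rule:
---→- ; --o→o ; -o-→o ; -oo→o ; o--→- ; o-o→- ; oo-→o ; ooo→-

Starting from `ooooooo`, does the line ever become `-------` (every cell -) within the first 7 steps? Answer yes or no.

step 1: -------
all cells are - at step 1

yes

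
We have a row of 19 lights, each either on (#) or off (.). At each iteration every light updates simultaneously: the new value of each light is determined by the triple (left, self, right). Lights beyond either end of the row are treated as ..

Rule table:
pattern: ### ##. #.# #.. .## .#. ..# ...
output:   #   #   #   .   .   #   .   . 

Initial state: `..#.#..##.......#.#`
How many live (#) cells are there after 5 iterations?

3

..###...#.......###
...##...#........##
....#...#.........#
....#...#.........#  (fixed point — unchanged through iteration 5)
count of #: 3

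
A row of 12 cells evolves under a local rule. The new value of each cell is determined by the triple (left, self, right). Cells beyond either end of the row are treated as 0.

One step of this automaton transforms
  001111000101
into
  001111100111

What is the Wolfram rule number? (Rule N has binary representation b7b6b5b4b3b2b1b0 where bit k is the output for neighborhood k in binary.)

252

position 3: 111 → 1  (bit 7 = 1)
position 5: 110 → 1  (bit 6 = 1)
position 10: 101 → 1  (bit 5 = 1)
position 6: 100 → 1  (bit 4 = 1)
position 2: 011 → 1  (bit 3 = 1)
position 9: 010 → 1  (bit 2 = 1)
position 1: 001 → 0  (bit 1 = 0)
position 0: 000 → 0  (bit 0 = 0)
bits b7..b0 = 11111100 = 252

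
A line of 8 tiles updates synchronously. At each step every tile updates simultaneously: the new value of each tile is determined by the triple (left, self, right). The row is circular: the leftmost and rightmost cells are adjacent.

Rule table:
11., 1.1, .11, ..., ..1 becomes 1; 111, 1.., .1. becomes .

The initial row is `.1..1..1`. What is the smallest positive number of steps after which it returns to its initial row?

1..1..1.
..1..1.1
.1..1.1.
1..1.1..
..1.1..1
.1.1..1.
1.1..1..
.1..1..1

8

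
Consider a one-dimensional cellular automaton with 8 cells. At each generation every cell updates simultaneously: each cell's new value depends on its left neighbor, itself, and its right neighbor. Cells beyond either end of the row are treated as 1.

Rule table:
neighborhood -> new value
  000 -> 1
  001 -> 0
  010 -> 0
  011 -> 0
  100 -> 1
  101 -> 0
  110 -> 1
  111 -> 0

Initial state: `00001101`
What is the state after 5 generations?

generation 1: 11100100
generation 2: 00110010
generation 3: 10011000
generation 4: 11001110
generation 5: 01100010

01100010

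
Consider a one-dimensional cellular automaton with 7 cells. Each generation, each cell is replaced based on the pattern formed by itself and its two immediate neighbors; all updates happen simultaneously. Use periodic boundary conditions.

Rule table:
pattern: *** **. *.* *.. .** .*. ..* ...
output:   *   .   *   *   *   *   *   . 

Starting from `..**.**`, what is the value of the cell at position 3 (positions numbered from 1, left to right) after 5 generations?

generation 1: ***.**.
generation 2: **.**.*
generation 3: *.**.**
generation 4: .**.***
generation 5: **.***.
position 3 holds .

.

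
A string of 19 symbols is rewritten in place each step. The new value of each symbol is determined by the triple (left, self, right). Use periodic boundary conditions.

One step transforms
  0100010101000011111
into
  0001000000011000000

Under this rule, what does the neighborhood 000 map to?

At position 3 the neighborhood is 000; the next row has 1 there.

1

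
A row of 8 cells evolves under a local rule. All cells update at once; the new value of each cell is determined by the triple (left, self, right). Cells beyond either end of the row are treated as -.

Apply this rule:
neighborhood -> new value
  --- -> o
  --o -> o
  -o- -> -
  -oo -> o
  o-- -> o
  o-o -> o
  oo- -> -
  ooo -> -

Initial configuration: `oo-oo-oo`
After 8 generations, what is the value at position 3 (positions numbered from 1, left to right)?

o-oo-oo-
-oo-oo-o
oo-oo-o-
o-oo-o-o
-oo-o-o-
oo-o-o-o
o-o-o-o-
-o-o-o-o
position 3 holds -

-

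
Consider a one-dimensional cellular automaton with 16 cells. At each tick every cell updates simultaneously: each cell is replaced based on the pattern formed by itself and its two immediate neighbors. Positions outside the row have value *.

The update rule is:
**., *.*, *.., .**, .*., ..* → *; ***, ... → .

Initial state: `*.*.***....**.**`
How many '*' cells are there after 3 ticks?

7

tick 1: *****.**..*****.
tick 2: ....*******...**
tick 3: *..**.....**.**.
count of *: 7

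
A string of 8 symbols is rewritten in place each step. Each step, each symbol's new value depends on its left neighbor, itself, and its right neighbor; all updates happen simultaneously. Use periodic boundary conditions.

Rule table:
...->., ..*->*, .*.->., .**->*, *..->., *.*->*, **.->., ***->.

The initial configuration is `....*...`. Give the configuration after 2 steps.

..*.....

...*....
..*.....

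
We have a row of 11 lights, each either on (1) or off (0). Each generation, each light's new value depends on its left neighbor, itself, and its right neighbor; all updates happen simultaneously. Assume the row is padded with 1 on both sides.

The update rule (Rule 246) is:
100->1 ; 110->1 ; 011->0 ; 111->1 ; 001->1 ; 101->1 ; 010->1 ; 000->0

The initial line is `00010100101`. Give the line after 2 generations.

10111111110
11011111111

11011111111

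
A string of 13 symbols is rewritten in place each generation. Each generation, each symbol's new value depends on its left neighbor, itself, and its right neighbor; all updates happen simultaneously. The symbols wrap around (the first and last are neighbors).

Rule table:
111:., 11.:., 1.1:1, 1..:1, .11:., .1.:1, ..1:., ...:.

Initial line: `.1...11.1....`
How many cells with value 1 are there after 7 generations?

.11....111...
...1......1..
...11.....11.
.....1......1
1....11.....1
.1.....1.....
.11....11....
count of 1: 4

4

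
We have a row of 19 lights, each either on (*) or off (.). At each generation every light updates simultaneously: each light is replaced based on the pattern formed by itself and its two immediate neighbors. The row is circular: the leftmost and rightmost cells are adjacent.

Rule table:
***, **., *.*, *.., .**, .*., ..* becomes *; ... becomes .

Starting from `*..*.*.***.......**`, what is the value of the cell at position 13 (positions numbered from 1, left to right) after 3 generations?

generation 1: ***********.....***
generation 2: ************...****
generation 3: *************.*****
position 13 holds *

*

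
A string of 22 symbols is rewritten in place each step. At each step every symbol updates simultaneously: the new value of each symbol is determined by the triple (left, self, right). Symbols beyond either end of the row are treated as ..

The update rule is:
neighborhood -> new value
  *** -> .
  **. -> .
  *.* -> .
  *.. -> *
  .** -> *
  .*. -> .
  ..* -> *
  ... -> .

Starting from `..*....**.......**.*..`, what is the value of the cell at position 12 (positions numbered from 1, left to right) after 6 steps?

*

.*.*..**.*.....**...*.
*...***...*...**.*.*.*
.*.**..*.*.*.**.......
*..*.**......*.*......
.**..*.*....*...*.....
**.**...*..*.*.*.*....
position 12 holds *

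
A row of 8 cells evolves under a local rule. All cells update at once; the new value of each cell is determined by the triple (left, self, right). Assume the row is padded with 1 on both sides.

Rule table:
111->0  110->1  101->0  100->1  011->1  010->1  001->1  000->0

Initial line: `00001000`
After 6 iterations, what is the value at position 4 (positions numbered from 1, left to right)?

1

10011101
11110101
00010101
10110101
10110101  (fixed point — unchanged through iteration 6)
position 4 holds 1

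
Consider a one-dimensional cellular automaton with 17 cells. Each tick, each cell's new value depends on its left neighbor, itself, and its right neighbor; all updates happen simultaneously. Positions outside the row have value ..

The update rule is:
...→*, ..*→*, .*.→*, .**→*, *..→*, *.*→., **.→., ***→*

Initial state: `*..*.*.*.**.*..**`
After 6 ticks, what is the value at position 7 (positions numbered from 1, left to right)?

tick 1: ****.*.*.*..****.
tick 2: ***..*.*.******.*
tick 3: **.***.*.*****..*
tick 4: *..**..*.****.***
tick 5: ****.***.***..**.
tick 6: ***..**..**.***.*
position 7 holds *

*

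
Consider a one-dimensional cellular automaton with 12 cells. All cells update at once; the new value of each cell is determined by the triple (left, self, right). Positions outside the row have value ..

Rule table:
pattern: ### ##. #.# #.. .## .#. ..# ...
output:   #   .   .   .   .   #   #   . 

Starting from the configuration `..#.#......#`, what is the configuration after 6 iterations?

#.#..#......

.##.#.....##
#...#....#..
#..##...##..
#.#....#....
#.#...##....
#.#..#......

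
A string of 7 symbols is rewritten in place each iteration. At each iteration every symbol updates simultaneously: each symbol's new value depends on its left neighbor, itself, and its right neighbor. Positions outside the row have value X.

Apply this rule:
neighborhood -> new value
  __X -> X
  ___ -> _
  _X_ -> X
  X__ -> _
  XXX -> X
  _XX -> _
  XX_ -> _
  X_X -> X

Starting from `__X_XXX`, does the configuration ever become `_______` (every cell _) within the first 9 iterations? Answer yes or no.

no

_XXX_XX
X_X_X_X
_XXXXX_
X_XXX_X
_X_X_X_
XXXXXXX
XXXXXXX  (fixed point — unchanged through iteration 9)
iteration 9 is XXXXXXX, still not uniform _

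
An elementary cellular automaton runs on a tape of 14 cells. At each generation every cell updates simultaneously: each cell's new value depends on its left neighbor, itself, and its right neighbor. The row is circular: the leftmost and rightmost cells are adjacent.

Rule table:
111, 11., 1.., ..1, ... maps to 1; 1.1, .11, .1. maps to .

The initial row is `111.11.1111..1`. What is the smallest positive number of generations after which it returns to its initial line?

111..1..11111.
.1111.11.1111.
1.111..1..1111
1..1111.11.111
111.111..1..11
111..1111.11.1
11111.111..1..
.1111..1111.11
..11111.111..1
11.1111..1111.
.1..11111.111.
1.11.1111..111
1..1..11111.11
111.11.1111..1

14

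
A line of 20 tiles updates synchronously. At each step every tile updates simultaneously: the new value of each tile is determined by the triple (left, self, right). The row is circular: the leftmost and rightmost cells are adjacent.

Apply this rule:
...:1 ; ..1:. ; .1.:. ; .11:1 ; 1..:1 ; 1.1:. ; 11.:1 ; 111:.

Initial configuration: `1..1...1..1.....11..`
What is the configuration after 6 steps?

..1.1..11.11..1..11.

.1..11..1..1111.111.
..1.111..1.1..1.1.11
1...1.11....1.....11
111...11111..1111.1.
1.111.1...11.1..1...
..1.1..11.11..1..11.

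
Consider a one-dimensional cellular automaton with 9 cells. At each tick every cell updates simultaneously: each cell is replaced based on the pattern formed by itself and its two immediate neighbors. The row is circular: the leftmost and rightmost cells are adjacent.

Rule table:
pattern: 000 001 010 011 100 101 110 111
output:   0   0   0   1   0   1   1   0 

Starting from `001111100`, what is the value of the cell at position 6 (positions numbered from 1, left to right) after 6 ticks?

0

001000100
000000000
000000000  (fixed point — unchanged through tick 6)
position 6 holds 0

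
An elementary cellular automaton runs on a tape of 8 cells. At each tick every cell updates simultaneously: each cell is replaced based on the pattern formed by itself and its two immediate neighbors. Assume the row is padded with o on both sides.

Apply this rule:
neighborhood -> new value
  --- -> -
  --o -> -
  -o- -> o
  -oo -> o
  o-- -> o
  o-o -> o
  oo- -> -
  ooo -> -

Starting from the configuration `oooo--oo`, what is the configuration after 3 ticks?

-o--o---

----o-o-
o---oooo
-o--o---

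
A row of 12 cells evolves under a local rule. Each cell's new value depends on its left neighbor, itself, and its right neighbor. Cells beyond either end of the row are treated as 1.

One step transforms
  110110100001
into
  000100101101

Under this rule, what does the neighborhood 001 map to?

At position 10 the neighborhood is 001; the next row has 0 there.

0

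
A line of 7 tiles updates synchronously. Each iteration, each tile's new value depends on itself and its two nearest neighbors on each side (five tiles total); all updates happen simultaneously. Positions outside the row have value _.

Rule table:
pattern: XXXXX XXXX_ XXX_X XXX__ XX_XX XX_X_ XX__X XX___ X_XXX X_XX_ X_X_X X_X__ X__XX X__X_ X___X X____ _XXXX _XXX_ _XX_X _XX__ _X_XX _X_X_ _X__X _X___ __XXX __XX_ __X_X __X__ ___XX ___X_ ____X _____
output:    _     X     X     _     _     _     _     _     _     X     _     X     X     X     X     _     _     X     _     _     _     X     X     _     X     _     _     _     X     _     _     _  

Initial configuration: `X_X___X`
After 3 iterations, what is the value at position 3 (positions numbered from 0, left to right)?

_

_XX_X__
X___X__
__X____
position 3 holds _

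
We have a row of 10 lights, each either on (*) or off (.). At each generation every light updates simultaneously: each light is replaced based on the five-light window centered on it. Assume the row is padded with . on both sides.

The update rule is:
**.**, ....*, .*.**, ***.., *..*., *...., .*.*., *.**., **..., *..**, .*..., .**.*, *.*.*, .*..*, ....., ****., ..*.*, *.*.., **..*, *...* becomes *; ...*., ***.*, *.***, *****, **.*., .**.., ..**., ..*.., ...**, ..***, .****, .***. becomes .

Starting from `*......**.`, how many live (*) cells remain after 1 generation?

6

generation 1: .*****...*
count of *: 6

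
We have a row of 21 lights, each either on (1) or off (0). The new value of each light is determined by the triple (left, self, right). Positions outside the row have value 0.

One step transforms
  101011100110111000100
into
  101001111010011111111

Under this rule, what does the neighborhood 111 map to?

At position 5 the neighborhood is 111; the next row has 1 there.

1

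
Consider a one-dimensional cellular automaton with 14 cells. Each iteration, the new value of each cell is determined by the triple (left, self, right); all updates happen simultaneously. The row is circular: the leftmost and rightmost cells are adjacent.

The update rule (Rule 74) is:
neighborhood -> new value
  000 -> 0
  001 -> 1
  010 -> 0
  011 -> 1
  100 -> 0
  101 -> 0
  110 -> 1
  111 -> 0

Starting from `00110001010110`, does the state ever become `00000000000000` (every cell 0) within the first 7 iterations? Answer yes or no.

iteration 1: 01110010000110
iteration 2: 11010100001110
iteration 3: 11000000011010
iteration 4: 11000000111000
iteration 5: 11000001101001
iteration 6: 01000011100011
iteration 7: 00000110100111
iteration 7 is 00000110100111, still not uniform 0

no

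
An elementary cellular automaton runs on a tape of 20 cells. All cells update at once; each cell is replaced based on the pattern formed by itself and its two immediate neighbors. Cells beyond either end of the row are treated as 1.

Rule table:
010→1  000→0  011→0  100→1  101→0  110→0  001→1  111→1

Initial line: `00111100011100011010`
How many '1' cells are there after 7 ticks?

11011010101010100010
10000010101010110110
01000110101010000000
01101000101011000001
00001101101000100010
10010000001101110110
01111000010000100000
count of 1: 6

6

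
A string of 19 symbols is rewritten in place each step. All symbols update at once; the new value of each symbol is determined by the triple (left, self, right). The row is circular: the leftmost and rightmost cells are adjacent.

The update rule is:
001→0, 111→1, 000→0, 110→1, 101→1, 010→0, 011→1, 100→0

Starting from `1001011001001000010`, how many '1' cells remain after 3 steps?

3

step 1: 0000111000000000001
step 2: 0000111000000000000
step 3: 0000111000000000000
count of 1: 3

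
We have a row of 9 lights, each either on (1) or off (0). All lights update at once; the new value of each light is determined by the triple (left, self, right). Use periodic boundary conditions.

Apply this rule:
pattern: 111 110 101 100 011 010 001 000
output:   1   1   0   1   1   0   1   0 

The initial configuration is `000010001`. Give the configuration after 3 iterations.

100101010
011000000
111100000

111100000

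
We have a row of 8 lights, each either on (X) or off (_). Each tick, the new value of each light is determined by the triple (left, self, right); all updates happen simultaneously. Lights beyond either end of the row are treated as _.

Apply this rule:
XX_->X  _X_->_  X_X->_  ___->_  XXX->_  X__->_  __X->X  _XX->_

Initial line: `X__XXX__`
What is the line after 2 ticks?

_X__X___

tick 1: __X__X__
tick 2: _X__X___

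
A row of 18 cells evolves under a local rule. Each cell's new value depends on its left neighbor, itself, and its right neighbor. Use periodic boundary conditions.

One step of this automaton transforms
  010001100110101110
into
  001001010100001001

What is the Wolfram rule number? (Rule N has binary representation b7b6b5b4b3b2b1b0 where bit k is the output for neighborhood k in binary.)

position 15: 111 → 0  (bit 7 = 0)
position 6: 110 → 0  (bit 6 = 0)
position 11: 101 → 0  (bit 5 = 0)
position 2: 100 → 1  (bit 4 = 1)
position 5: 011 → 1  (bit 3 = 1)
position 1: 010 → 0  (bit 2 = 0)
position 0: 001 → 0  (bit 1 = 0)
position 3: 000 → 0  (bit 0 = 0)
bits b7..b0 = 00011000 = 24

24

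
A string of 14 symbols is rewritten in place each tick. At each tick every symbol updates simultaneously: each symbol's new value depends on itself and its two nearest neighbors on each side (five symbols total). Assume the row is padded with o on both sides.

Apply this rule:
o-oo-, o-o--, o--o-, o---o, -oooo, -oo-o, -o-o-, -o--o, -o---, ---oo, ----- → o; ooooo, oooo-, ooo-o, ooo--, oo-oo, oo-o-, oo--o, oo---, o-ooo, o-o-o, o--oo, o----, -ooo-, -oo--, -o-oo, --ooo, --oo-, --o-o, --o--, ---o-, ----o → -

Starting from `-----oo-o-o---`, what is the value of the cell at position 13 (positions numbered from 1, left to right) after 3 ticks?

tick 1: --o-o-o--ooooo
tick 2: -o-o-ooo--o---
tick 3: --o------o-ooo
position 13 holds o

o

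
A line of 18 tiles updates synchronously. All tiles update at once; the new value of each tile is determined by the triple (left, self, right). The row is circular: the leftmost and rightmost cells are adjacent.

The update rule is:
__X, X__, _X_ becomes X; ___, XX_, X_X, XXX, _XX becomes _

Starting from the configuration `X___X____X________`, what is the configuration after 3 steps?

_____X__X_XXX__XXX

XX_XXX__XXX______X
______XX___X____X_
_____X__X_XXX__XXX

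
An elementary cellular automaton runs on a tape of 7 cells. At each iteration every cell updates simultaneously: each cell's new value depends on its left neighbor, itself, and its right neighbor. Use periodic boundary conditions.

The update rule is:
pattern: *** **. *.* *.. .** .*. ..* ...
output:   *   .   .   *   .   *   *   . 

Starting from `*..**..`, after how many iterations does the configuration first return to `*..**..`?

7

iteration 1: ***..**
iteration 2: **.**.*
iteration 3: *......
iteration 4: **....*
iteration 5: *.*..*.
iteration 6: *.****.
iteration 7: *..**..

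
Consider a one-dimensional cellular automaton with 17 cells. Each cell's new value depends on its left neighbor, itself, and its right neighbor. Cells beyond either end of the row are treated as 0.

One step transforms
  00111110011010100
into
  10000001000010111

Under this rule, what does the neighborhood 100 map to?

1

At position 7 the neighborhood is 100; the next row has 1 there.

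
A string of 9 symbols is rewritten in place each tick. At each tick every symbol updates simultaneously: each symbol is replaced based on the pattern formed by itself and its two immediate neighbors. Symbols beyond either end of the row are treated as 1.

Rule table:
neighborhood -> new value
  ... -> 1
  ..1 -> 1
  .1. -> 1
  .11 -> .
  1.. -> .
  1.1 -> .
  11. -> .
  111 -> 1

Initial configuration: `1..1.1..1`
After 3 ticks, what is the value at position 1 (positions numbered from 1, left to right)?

..11.1.1.
.1...1.1.
.1.111.1.
position 1 holds .

.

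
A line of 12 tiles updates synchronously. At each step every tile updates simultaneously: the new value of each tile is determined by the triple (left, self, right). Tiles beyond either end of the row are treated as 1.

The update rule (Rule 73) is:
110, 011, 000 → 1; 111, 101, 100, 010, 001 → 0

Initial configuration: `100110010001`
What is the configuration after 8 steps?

100110000101
100110110001
100110110101
100110110001  (repeats step 2; period 2)
step 8: 100110110001

100110110001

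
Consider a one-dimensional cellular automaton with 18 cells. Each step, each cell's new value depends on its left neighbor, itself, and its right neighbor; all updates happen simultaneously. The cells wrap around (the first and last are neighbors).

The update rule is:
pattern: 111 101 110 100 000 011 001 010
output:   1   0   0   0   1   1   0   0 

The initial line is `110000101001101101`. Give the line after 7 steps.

100110000001001001
000100111100000001
010000111001111100
000110110001111001
010100100101110000
000000000001100111
011111111101000110

011111111101000110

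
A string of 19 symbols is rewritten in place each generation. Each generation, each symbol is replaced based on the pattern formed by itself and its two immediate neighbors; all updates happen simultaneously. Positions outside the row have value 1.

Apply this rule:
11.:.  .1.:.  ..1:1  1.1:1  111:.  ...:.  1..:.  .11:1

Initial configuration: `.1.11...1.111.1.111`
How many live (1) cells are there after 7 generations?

10

1.11...1.11..1.11..
.11...1.11..1.11..1
11...1.11..1.11..11
....1.11..1.11..11.
...1.11..1.11..11.1
..1.11..1.11..11.11
.1.11..1.11..11.11.
count of 1: 10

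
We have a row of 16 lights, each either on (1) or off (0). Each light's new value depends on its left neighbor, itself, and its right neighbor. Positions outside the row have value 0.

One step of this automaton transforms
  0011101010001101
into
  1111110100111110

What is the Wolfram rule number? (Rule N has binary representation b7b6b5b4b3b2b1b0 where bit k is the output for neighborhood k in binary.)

235

position 3: 111 → 1  (bit 7 = 1)
position 4: 110 → 1  (bit 6 = 1)
position 5: 101 → 1  (bit 5 = 1)
position 9: 100 → 0  (bit 4 = 0)
position 2: 011 → 1  (bit 3 = 1)
position 6: 010 → 0  (bit 2 = 0)
position 1: 001 → 1  (bit 1 = 1)
position 0: 000 → 1  (bit 0 = 1)
bits b7..b0 = 11101011 = 235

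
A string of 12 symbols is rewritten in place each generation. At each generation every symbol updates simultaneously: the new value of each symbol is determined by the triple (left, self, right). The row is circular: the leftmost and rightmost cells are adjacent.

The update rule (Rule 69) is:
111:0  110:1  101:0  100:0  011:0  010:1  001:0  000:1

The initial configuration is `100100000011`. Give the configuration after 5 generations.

100101111000
100100001010
100101101010
100100101010
100100101010

100100101010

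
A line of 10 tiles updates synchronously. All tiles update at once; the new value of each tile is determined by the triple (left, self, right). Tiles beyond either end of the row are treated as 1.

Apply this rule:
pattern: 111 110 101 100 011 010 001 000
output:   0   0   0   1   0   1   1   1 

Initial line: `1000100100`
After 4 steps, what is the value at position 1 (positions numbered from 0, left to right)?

0111111111
0000000000
1111111111
0000000000
position 1 holds 0

0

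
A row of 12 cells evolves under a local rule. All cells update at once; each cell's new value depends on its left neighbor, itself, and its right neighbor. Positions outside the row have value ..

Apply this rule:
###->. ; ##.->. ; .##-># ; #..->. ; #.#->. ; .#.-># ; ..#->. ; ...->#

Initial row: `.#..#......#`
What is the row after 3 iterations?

.#..#.####.#
.#..#.#....#
.#..#.#.##.#

.#..#.#.##.#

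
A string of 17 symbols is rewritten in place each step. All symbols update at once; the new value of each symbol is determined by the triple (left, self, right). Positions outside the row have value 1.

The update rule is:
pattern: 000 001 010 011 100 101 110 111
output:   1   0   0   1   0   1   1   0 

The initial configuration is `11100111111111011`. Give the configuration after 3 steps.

step 1: 00100100000001110
step 2: 00000001111101011
step 3: 01111101000110110

01111101000110110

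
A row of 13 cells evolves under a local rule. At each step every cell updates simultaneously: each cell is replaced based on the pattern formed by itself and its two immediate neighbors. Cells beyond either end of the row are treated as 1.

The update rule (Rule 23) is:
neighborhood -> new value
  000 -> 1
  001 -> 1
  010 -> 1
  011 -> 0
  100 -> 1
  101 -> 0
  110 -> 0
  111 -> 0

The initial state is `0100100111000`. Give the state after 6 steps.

0000000111000

0111111000111
0000000111000
1111111000111
0000000111000  (repeats step 2; period 2)
step 6: 0000000111000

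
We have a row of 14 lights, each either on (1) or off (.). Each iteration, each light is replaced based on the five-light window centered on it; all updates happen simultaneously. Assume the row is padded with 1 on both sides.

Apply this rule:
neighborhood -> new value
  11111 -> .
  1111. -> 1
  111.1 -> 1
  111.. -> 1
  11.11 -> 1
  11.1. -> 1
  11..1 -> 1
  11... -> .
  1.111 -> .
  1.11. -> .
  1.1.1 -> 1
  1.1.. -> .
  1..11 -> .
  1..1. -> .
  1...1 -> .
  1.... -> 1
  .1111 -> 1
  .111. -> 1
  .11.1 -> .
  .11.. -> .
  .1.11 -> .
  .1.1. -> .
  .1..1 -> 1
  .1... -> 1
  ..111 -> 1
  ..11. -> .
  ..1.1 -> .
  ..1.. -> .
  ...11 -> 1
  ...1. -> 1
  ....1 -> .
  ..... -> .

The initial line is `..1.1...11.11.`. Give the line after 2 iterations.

1.1.1...1..1.1

iteration 1: 1....1.1..1..1
iteration 2: 1.1.1...1..1.1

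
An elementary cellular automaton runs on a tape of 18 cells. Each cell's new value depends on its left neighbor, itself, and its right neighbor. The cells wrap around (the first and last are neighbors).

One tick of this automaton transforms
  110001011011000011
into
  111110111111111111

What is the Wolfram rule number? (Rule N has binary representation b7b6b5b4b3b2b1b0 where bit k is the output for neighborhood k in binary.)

position 0: 111 → 1  (bit 7 = 1)
position 1: 110 → 1  (bit 6 = 1)
position 6: 101 → 1  (bit 5 = 1)
position 2: 100 → 1  (bit 4 = 1)
position 7: 011 → 1  (bit 3 = 1)
position 5: 010 → 0  (bit 2 = 0)
position 4: 001 → 1  (bit 1 = 1)
position 3: 000 → 1  (bit 0 = 1)
bits b7..b0 = 11111011 = 251

251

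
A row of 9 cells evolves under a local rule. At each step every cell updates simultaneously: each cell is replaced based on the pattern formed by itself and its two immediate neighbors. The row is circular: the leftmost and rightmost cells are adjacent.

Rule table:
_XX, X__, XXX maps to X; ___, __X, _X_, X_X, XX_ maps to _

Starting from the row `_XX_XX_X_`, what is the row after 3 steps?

_X__X___X
__X__X___
___X__X__

___X__X__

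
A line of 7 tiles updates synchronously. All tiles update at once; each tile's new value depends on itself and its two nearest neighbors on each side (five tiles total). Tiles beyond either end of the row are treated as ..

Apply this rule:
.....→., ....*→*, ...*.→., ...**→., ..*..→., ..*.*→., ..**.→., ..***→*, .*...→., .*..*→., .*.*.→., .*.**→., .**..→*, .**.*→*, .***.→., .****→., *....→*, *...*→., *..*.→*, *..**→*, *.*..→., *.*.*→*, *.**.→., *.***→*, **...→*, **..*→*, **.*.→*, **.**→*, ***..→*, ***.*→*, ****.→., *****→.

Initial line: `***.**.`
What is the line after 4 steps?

step 1: *.**.**
step 2: ...**.*
step 3: .*..**.
step 4: ...*.**

...*.**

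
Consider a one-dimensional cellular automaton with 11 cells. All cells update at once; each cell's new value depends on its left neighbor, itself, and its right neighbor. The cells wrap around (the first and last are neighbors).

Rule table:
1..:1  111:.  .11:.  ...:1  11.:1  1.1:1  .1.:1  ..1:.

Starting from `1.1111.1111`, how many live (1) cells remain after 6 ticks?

11...11....
.111..1111.
...11....11
11..1111..1
.11....11..
..1111..111
count of 1: 7

7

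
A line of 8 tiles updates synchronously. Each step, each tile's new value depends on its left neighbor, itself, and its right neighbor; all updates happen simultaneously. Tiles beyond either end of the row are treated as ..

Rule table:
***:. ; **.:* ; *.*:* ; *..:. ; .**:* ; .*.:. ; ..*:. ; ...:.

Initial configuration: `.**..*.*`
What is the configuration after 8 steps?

.**.....

step 1: .**...*.
step 2: .**.....
step 3: .**.....  (fixed point — unchanged through step 8)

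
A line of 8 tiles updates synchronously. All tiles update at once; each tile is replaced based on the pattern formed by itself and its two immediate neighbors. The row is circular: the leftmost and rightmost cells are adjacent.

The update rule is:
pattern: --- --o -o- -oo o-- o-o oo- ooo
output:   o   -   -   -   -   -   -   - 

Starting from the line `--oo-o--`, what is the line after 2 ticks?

o------o
--oooo--

--oooo--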